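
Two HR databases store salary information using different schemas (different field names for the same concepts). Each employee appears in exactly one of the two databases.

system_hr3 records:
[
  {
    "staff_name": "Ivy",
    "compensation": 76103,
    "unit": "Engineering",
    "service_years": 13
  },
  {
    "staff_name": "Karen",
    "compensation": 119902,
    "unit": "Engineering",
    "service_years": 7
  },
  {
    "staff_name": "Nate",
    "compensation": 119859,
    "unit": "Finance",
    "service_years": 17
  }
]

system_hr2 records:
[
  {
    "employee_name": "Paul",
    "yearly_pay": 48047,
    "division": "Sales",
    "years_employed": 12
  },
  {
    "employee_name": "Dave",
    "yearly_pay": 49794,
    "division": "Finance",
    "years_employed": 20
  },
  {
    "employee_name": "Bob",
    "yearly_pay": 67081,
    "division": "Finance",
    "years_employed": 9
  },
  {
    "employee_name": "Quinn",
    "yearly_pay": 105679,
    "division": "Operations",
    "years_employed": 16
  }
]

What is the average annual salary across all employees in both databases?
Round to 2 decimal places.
83780.71

Schema mapping: "compensation" (system_hr3) = "yearly_pay" (system_hr2) = annual salary

All salaries: [76103, 119902, 119859, 48047, 49794, 67081, 105679]
Sum: 586465
Count: 7
Average: 586465 / 7 = 83780.71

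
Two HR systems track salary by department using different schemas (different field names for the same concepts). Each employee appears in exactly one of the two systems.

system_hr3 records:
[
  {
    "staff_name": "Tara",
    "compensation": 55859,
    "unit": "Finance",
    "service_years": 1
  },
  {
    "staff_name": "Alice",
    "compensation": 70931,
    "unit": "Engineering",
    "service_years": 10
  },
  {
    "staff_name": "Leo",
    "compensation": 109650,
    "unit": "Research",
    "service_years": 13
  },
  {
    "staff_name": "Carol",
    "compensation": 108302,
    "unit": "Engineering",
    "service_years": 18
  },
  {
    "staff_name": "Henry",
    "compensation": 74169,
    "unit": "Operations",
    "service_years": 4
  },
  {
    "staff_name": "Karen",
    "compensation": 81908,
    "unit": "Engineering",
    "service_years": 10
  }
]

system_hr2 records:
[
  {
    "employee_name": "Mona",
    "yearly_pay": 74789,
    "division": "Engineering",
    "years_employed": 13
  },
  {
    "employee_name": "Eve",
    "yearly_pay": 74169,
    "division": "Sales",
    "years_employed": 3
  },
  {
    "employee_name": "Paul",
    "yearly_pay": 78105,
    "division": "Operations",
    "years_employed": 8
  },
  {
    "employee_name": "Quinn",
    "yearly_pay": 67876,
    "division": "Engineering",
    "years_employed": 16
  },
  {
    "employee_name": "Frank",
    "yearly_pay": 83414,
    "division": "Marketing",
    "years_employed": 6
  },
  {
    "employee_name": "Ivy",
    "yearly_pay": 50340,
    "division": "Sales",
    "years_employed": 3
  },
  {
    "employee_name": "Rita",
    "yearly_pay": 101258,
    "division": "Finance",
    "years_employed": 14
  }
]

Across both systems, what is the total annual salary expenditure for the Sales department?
124509

Schema mappings:
- "unit" (system_hr3) = "division" (system_hr2) = department
- "compensation" (system_hr3) = "yearly_pay" (system_hr2) = salary

Sales salaries from system_hr3: 0
Sales salaries from system_hr2: 124509

Total: 0 + 124509 = 124509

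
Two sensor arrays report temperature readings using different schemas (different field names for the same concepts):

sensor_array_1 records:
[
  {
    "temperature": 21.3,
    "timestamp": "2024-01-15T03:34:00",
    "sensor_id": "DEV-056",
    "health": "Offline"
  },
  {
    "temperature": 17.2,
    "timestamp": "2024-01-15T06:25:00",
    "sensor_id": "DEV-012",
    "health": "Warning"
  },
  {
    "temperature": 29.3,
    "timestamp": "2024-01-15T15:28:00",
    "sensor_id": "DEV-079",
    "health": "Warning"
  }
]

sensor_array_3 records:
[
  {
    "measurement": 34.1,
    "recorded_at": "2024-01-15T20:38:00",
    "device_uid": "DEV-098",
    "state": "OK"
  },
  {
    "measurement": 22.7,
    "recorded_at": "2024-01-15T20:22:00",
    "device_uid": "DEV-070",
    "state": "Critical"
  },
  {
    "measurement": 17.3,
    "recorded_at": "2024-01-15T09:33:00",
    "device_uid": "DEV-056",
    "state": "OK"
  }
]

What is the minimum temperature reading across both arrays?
17.2

Schema mapping: "temperature" (sensor_array_1) = "measurement" (sensor_array_3) = temperature reading

Minimum in sensor_array_1: 17.2
Minimum in sensor_array_3: 17.3

Overall minimum: min(17.2, 17.3) = 17.2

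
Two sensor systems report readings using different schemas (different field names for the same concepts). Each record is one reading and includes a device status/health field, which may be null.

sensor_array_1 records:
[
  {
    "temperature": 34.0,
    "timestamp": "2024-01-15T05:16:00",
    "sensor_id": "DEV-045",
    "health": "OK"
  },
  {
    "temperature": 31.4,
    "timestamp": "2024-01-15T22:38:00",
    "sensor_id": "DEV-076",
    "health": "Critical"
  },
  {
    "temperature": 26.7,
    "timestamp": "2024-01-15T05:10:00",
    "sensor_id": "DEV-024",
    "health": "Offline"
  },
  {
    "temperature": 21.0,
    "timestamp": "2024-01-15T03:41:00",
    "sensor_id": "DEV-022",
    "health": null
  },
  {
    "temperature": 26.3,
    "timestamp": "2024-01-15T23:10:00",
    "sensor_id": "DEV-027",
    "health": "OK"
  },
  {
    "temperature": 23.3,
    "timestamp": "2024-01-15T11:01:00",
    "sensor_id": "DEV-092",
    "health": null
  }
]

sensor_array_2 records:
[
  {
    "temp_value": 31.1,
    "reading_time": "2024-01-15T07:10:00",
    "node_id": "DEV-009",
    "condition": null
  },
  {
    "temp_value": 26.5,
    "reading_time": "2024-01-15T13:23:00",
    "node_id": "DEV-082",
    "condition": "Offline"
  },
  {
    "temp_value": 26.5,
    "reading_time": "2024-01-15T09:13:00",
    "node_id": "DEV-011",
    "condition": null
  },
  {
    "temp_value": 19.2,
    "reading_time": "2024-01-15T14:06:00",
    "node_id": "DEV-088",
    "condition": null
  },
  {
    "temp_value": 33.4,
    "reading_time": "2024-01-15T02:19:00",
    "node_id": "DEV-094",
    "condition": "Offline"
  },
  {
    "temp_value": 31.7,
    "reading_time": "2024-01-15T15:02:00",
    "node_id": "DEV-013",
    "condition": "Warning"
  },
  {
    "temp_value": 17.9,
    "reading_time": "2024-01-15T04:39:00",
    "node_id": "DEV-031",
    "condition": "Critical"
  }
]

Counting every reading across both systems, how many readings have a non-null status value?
8

Schema mapping: "health" (sensor_array_1) = "condition" (sensor_array_2) = status

Non-null in sensor_array_1: 4
Non-null in sensor_array_2: 4

Total non-null: 4 + 4 = 8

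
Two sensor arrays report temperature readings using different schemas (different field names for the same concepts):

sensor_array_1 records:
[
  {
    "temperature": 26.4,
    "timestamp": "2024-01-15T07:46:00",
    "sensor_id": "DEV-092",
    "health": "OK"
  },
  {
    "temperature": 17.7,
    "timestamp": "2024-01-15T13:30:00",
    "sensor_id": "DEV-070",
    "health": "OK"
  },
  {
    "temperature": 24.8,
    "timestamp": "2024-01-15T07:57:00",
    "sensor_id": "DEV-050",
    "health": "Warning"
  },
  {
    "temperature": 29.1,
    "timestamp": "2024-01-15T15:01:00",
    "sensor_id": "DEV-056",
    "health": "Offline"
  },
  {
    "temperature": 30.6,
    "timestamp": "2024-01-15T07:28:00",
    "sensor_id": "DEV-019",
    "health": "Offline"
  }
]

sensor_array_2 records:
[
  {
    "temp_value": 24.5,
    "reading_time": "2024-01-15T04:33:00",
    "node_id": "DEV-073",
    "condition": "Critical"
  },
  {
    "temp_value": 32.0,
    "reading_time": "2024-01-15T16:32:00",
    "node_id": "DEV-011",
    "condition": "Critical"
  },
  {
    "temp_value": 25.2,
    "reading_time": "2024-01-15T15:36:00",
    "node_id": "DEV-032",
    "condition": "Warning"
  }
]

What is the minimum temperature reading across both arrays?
17.7

Schema mapping: "temperature" (sensor_array_1) = "temp_value" (sensor_array_2) = temperature reading

Minimum in sensor_array_1: 17.7
Minimum in sensor_array_2: 24.5

Overall minimum: min(17.7, 24.5) = 17.7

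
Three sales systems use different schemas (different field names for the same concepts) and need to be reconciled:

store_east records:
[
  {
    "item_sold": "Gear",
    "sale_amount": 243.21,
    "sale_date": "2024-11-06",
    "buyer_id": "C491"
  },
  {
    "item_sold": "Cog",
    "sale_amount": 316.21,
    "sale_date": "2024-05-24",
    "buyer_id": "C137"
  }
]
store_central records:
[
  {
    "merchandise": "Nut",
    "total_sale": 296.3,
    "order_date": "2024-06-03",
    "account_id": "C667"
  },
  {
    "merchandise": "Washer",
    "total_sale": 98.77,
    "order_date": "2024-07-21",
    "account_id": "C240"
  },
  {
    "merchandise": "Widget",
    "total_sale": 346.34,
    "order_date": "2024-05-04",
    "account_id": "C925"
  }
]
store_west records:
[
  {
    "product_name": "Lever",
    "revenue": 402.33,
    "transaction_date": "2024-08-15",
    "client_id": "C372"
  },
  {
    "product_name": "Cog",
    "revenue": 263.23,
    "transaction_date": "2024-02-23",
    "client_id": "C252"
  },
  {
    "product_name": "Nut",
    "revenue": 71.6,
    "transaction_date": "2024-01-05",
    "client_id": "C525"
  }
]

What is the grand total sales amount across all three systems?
2037.99

Schema reconciliation - all amount fields map to sale amount:

store_east (sale_amount): 559.42
store_central (total_sale): 741.41
store_west (revenue): 737.16

Grand total: 2037.99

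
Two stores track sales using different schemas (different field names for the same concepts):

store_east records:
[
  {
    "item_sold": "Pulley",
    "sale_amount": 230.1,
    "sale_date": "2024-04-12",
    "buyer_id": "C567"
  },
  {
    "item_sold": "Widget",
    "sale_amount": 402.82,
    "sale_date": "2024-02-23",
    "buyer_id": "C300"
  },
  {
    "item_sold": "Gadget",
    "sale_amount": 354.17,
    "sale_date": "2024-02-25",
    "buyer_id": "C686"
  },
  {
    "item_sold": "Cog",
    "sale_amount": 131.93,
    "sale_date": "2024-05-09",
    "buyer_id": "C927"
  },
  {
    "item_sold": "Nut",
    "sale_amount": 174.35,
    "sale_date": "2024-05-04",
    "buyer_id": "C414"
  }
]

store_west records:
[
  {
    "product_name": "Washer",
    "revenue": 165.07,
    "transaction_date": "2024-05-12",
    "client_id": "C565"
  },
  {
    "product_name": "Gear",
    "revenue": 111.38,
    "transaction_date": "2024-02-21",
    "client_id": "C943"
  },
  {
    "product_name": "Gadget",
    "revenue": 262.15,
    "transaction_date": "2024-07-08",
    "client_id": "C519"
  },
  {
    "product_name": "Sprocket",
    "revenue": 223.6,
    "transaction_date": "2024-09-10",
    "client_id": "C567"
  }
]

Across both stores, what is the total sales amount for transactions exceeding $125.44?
1944.19

Schema mapping: "sale_amount" (store_east) = "revenue" (store_west) = sale amount

Sum of sales > $125.44 in store_east: 1293.37
Sum of sales > $125.44 in store_west: 650.82

Total: 1293.37 + 650.82 = 1944.19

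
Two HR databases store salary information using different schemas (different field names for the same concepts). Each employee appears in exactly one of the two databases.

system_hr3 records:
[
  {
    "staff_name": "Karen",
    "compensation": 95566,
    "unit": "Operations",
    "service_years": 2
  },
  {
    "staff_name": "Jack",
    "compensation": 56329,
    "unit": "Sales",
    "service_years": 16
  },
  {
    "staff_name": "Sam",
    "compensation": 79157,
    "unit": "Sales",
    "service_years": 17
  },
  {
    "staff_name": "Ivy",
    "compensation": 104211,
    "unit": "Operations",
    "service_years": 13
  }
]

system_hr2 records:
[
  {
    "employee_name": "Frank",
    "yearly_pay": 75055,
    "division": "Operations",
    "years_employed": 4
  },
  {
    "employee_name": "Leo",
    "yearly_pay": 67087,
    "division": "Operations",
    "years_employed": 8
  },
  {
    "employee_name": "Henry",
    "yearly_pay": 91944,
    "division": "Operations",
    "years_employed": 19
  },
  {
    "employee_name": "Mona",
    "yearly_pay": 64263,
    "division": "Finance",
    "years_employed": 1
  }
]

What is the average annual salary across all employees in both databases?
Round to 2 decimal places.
79201.50

Schema mapping: "compensation" (system_hr3) = "yearly_pay" (system_hr2) = annual salary

All salaries: [95566, 56329, 79157, 104211, 75055, 67087, 91944, 64263]
Sum: 633612
Count: 8
Average: 633612 / 8 = 79201.50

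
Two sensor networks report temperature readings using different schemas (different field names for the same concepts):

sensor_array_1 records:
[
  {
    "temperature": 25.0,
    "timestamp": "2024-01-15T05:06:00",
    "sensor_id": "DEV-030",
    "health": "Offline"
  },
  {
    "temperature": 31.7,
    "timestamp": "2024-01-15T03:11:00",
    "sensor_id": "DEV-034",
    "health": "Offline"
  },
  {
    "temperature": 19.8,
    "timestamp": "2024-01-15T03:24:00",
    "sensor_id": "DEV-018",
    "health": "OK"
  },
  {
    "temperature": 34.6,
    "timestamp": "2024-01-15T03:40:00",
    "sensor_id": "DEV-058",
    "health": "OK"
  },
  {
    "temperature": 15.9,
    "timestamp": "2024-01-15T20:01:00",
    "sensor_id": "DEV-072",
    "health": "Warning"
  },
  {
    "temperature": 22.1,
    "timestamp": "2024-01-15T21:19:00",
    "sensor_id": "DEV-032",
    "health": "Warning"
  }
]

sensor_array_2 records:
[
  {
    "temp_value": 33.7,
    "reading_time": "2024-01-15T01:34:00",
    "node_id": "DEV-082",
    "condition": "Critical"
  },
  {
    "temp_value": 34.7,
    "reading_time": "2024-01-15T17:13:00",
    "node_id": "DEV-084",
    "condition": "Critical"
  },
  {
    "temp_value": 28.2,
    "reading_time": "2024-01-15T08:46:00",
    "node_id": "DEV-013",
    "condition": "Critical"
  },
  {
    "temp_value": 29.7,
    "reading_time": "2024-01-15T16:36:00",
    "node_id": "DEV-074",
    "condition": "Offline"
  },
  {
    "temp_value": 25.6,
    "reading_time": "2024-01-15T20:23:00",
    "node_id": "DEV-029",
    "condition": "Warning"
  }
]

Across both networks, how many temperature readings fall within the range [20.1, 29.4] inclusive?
4

Schema mapping: "temperature" (sensor_array_1) = "temp_value" (sensor_array_2) = temperature

Readings in [20.1, 29.4] from sensor_array_1: 2
Readings in [20.1, 29.4] from sensor_array_2: 2

Total count: 2 + 2 = 4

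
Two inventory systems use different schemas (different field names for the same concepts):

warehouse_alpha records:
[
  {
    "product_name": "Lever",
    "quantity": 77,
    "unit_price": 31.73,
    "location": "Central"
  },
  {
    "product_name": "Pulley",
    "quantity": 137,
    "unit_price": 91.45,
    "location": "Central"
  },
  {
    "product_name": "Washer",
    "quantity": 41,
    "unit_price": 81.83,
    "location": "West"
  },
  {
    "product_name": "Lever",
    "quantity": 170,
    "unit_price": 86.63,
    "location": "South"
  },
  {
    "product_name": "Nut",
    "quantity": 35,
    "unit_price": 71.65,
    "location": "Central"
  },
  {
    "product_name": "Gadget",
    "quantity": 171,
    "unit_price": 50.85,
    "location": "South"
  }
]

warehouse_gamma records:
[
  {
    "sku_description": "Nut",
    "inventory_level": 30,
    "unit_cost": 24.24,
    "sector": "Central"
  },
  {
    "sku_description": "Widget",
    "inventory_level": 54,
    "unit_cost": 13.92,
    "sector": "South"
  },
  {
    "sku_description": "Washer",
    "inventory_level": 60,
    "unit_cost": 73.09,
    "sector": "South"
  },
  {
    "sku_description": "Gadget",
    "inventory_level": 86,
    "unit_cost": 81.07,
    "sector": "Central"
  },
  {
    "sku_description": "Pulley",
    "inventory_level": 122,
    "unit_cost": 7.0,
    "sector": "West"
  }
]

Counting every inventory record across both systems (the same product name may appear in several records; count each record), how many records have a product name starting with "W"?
3

Schema mapping: "product_name" (warehouse_alpha) = "sku_description" (warehouse_gamma) = product name

Records with product name starting with "W" in warehouse_alpha: 1
Records with product name starting with "W" in warehouse_gamma: 2

Total: 1 + 2 = 3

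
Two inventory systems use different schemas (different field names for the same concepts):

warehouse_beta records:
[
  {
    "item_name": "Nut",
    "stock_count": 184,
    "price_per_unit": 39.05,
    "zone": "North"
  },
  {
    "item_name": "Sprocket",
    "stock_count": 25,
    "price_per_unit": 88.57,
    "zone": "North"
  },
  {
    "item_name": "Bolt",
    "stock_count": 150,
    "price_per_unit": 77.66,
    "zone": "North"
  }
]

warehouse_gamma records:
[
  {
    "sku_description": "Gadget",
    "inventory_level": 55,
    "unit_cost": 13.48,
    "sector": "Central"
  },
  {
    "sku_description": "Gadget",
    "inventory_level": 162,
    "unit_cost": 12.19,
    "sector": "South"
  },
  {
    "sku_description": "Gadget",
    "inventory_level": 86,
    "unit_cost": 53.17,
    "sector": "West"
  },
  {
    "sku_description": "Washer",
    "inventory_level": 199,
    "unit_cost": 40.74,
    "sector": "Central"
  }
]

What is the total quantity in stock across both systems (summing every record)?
861

To reconcile these schemas, identify the field holding the quantity in stock in each system:
1. In warehouse_beta it is "stock_count"
2. In warehouse_gamma it is "inventory_level"

From warehouse_beta: 184 + 25 + 150 = 359
From warehouse_gamma: 55 + 162 + 86 + 199 = 502

Total: 359 + 502 = 861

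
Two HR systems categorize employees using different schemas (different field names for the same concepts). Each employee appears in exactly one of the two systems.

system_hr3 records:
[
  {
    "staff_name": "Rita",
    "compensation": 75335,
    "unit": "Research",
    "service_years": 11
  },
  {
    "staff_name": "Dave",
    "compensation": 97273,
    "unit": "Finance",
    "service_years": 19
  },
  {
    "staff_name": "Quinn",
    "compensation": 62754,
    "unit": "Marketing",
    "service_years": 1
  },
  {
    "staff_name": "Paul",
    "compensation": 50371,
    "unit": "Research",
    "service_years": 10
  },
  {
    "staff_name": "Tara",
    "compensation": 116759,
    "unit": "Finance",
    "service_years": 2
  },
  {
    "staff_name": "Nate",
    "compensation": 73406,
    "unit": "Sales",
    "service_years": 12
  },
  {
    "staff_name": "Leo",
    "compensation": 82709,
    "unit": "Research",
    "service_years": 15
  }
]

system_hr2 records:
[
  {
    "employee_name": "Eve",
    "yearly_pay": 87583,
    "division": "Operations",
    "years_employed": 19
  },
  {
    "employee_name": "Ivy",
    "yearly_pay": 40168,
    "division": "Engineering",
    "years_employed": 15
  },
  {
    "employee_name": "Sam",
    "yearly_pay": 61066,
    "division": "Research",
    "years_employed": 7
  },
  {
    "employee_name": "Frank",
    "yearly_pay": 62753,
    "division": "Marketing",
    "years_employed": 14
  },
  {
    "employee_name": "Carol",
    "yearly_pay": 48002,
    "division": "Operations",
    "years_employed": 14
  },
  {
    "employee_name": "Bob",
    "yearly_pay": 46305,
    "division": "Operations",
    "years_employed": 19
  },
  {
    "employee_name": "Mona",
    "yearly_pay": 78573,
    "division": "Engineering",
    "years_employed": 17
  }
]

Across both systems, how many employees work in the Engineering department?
2

Schema mapping: "unit" (system_hr3) = "division" (system_hr2) = department

Engineering employees in system_hr3: 0
Engineering employees in system_hr2: 2

Total in Engineering: 0 + 2 = 2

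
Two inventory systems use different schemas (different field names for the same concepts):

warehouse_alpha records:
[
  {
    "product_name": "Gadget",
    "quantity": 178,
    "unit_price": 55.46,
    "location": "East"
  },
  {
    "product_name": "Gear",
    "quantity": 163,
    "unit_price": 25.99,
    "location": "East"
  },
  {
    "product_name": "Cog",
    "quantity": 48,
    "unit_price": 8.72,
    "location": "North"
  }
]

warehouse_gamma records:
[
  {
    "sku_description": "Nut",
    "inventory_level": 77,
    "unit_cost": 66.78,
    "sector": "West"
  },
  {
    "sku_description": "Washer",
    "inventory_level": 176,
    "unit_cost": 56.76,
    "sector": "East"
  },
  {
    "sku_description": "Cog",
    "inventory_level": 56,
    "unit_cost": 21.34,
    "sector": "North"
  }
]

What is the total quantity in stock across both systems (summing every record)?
698

To reconcile these schemas, identify the field holding the quantity in stock in each system:
1. In warehouse_alpha it is "quantity"
2. In warehouse_gamma it is "inventory_level"

From warehouse_alpha: 178 + 163 + 48 = 389
From warehouse_gamma: 77 + 176 + 56 = 309

Total: 389 + 309 = 698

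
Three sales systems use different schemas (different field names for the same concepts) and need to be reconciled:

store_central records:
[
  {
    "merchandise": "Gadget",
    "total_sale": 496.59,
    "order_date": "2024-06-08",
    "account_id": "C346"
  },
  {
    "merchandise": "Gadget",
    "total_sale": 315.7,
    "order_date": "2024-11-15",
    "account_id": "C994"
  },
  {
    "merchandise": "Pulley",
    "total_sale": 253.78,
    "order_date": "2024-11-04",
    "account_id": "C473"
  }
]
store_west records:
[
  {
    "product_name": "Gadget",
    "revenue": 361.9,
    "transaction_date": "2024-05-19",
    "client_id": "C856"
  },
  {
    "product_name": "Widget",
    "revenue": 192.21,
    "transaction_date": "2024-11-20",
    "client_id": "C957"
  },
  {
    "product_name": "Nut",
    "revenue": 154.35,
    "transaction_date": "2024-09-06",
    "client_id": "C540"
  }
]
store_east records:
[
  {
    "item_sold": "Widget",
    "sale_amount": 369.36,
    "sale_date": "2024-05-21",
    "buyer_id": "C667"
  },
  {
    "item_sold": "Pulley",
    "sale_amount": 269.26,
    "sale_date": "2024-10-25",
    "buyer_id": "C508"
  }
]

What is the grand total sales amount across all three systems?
2413.15

Schema reconciliation - all amount fields map to sale amount:

store_central (total_sale): 1066.07
store_west (revenue): 708.46
store_east (sale_amount): 638.62

Grand total: 2413.15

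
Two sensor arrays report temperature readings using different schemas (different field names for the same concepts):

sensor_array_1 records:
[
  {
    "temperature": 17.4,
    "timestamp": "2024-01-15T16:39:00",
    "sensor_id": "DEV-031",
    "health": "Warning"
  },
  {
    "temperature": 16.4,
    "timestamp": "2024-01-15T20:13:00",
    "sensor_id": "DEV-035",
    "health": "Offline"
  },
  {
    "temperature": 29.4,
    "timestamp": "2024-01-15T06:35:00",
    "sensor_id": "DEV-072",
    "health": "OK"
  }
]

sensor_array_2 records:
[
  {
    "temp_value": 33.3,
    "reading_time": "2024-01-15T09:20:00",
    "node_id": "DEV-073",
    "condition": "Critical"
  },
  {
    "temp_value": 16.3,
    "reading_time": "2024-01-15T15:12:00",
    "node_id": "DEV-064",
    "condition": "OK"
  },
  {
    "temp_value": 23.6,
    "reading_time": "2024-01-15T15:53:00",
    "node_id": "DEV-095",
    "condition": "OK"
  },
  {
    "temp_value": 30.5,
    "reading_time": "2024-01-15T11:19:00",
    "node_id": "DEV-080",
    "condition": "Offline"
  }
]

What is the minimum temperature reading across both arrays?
16.3

Schema mapping: "temperature" (sensor_array_1) = "temp_value" (sensor_array_2) = temperature reading

Minimum in sensor_array_1: 16.4
Minimum in sensor_array_2: 16.3

Overall minimum: min(16.4, 16.3) = 16.3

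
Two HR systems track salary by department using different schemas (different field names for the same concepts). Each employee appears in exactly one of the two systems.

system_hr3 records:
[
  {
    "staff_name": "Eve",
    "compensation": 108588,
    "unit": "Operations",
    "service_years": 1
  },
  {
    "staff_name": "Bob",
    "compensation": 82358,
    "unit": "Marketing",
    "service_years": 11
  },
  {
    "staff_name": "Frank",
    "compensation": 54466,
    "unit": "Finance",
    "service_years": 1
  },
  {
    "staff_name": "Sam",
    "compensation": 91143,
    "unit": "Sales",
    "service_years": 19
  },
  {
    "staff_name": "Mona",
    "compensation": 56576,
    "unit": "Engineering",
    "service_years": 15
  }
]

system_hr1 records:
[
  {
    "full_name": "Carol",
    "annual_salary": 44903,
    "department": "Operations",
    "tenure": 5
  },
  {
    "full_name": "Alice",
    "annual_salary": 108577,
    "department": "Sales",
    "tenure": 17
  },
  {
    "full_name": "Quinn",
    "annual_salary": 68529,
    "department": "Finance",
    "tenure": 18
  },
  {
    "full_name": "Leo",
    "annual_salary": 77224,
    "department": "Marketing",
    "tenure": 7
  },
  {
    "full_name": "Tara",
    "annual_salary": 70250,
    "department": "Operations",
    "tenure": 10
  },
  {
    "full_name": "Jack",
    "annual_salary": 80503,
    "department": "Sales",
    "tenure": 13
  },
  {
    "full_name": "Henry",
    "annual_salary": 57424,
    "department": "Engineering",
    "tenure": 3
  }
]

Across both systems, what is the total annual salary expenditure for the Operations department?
223741

Schema mappings:
- "unit" (system_hr3) = "department" (system_hr1) = department
- "compensation" (system_hr3) = "annual_salary" (system_hr1) = salary

Operations salaries from system_hr3: 108588
Operations salaries from system_hr1: 115153

Total: 108588 + 115153 = 223741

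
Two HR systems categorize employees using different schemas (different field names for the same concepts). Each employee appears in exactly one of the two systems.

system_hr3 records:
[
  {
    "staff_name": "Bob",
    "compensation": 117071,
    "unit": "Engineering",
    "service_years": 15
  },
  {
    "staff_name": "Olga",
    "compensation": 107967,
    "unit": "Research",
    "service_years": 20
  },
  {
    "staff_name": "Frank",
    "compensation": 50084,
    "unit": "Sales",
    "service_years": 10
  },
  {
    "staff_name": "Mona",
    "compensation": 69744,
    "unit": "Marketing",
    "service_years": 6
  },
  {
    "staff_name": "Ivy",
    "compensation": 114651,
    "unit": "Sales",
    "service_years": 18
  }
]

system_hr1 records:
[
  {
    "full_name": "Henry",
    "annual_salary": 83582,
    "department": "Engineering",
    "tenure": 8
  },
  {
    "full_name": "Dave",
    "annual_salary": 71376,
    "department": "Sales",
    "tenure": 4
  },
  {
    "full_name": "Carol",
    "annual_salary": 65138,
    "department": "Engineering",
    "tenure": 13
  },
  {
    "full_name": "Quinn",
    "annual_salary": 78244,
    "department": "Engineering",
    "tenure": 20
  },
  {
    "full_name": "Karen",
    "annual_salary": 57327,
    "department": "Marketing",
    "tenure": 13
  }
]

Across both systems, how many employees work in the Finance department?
0

Schema mapping: "unit" (system_hr3) = "department" (system_hr1) = department

Finance employees in system_hr3: 0
Finance employees in system_hr1: 0

Total in Finance: 0 + 0 = 0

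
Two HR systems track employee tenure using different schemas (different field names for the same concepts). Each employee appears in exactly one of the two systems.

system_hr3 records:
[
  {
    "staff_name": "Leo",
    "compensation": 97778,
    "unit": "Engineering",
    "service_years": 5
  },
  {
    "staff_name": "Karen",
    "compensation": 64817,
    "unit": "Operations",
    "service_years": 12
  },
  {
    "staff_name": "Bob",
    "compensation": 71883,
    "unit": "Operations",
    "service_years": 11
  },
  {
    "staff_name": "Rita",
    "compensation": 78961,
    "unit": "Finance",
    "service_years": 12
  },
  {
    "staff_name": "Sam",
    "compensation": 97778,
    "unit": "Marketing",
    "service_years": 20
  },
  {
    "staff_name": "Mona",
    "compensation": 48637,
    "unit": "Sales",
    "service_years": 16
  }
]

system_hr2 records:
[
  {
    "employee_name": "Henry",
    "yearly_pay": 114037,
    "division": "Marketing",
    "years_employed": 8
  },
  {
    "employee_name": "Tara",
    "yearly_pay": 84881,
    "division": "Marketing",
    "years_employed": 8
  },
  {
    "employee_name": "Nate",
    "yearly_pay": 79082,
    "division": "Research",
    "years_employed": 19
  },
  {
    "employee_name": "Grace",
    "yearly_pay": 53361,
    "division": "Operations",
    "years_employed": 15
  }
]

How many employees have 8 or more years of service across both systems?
9

Reconcile schemas: "service_years" (system_hr3) = "years_employed" (system_hr2) = years of service

From system_hr3: 5 employees with >= 8 years
From system_hr2: 4 employees with >= 8 years

Total: 5 + 4 = 9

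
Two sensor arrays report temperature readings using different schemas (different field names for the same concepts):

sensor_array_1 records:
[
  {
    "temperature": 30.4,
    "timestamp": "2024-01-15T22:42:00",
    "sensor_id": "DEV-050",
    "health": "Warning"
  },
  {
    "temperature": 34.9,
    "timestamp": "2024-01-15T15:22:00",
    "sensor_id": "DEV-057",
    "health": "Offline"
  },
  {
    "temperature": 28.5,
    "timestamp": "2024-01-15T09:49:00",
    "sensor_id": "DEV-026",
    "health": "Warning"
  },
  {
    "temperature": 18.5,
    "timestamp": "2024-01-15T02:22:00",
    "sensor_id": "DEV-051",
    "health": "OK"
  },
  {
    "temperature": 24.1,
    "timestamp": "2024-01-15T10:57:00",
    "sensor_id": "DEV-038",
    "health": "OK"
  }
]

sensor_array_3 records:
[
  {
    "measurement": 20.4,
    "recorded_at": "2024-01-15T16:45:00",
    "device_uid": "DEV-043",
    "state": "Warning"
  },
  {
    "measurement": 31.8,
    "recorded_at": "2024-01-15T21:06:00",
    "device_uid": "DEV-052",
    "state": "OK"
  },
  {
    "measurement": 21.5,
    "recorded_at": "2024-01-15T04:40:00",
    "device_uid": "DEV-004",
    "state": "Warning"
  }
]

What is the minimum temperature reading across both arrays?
18.5

Schema mapping: "temperature" (sensor_array_1) = "measurement" (sensor_array_3) = temperature reading

Minimum in sensor_array_1: 18.5
Minimum in sensor_array_3: 20.4

Overall minimum: min(18.5, 20.4) = 18.5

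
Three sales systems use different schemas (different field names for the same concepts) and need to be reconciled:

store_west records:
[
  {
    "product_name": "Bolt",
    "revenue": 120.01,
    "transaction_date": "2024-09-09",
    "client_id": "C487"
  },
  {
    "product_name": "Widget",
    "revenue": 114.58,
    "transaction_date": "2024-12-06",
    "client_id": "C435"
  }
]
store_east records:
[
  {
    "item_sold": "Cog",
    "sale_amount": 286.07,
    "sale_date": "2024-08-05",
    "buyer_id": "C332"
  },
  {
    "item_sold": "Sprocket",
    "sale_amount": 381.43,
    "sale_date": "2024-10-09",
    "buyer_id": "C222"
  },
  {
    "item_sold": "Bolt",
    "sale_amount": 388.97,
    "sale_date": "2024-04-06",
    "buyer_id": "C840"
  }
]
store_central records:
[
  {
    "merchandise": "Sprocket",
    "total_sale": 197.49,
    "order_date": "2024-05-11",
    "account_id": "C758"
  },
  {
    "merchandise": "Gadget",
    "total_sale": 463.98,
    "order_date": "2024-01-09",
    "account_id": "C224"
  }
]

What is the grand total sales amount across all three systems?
1952.53

Schema reconciliation - all amount fields map to sale amount:

store_west (revenue): 234.59
store_east (sale_amount): 1056.47
store_central (total_sale): 661.47

Grand total: 1952.53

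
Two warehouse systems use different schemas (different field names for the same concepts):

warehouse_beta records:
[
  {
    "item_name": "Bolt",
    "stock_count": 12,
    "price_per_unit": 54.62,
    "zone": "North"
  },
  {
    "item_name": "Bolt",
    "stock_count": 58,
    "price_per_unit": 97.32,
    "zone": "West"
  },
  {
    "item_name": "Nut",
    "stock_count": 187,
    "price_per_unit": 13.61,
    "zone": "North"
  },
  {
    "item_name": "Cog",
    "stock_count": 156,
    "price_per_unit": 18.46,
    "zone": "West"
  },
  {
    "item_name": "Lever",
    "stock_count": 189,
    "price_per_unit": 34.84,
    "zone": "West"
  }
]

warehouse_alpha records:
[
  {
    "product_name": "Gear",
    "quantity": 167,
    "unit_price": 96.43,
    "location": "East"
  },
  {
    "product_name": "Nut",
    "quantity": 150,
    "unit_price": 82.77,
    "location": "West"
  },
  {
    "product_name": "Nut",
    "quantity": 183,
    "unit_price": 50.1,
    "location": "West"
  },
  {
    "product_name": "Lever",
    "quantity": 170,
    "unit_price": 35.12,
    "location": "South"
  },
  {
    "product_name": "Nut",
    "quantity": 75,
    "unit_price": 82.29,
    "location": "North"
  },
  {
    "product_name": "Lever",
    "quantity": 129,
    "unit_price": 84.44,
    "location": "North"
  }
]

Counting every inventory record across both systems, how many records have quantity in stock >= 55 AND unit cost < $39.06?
4

Schema mappings:
- "stock_count" (warehouse_beta) = "quantity" (warehouse_alpha) = quantity
- "price_per_unit" (warehouse_beta) = "unit_price" (warehouse_alpha) = unit cost

Records meeting both conditions in warehouse_beta: 3
Records meeting both conditions in warehouse_alpha: 1

Total: 3 + 1 = 4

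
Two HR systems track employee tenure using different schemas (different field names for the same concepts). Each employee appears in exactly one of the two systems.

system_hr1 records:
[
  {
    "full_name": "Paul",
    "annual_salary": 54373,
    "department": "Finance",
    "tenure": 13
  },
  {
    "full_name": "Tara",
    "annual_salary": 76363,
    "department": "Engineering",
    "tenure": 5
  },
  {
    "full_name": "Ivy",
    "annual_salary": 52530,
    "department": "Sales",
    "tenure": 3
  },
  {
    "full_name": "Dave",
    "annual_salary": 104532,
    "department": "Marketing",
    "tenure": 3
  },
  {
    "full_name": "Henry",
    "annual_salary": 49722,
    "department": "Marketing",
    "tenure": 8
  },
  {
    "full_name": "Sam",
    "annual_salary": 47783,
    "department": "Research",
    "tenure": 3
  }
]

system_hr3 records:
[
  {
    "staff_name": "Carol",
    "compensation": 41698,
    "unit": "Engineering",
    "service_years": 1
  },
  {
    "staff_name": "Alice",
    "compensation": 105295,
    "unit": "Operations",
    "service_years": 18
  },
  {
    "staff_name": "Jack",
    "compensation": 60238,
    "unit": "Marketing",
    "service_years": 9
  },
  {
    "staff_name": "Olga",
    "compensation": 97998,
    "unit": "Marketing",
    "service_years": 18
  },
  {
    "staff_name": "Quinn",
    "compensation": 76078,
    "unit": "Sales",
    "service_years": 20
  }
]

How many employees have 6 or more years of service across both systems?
6

Reconcile schemas: "tenure" (system_hr1) = "service_years" (system_hr3) = years of service

From system_hr1: 2 employees with >= 6 years
From system_hr3: 4 employees with >= 6 years

Total: 2 + 4 = 6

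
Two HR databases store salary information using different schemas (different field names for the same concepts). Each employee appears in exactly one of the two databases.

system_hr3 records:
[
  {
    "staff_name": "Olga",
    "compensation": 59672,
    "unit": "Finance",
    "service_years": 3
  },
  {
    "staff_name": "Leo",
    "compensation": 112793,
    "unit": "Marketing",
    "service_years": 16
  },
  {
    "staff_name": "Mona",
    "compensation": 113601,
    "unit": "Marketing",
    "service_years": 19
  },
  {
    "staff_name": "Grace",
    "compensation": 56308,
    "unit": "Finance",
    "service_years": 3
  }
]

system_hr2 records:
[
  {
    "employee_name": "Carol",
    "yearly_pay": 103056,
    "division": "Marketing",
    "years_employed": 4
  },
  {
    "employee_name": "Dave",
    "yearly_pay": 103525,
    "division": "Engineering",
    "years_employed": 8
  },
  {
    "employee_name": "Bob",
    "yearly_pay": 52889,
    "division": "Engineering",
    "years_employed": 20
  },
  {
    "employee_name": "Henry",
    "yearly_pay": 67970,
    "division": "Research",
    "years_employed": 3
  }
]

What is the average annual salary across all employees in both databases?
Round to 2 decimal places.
83726.75

Schema mapping: "compensation" (system_hr3) = "yearly_pay" (system_hr2) = annual salary

All salaries: [59672, 112793, 113601, 56308, 103056, 103525, 52889, 67970]
Sum: 669814
Count: 8
Average: 669814 / 8 = 83726.75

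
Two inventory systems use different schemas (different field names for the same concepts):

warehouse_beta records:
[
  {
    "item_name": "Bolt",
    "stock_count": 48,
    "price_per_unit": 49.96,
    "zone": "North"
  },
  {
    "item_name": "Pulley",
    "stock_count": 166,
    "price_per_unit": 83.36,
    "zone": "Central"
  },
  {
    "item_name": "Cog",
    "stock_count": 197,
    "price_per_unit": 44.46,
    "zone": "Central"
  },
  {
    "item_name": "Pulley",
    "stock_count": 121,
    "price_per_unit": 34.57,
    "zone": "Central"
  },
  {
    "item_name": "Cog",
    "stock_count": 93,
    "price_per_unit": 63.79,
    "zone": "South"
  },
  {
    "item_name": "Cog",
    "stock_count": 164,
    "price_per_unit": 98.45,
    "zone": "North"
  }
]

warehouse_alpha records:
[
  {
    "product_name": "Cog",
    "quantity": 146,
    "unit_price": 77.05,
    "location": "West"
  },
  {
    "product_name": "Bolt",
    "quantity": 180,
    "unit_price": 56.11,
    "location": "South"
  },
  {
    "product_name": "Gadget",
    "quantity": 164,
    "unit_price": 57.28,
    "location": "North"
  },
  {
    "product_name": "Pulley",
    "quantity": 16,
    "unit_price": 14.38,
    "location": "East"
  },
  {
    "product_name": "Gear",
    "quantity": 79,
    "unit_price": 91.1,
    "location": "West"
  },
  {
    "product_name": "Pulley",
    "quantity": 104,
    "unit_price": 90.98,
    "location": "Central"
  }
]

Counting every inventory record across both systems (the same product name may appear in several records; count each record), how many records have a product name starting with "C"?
4

Schema mapping: "item_name" (warehouse_beta) = "product_name" (warehouse_alpha) = product name

Records with product name starting with "C" in warehouse_beta: 3
Records with product name starting with "C" in warehouse_alpha: 1

Total: 3 + 1 = 4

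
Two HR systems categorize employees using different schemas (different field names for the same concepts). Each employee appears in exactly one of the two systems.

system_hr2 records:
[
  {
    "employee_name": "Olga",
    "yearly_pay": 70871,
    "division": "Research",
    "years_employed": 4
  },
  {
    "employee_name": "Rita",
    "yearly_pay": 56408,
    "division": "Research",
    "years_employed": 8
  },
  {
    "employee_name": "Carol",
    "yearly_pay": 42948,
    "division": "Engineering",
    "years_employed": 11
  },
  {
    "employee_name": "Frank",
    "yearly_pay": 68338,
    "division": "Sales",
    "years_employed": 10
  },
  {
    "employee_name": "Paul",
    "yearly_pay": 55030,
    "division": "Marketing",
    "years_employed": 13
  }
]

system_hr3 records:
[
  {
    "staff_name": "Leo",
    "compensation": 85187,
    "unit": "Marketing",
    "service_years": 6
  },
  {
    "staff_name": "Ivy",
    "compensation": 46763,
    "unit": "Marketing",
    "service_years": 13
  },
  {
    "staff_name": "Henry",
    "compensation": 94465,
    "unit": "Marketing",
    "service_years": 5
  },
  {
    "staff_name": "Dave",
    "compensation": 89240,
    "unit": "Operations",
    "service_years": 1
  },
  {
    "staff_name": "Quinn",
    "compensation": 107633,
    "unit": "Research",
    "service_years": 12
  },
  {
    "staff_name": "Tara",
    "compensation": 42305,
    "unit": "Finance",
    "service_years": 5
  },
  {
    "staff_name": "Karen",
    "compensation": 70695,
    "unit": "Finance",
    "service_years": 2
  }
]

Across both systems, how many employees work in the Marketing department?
4

Schema mapping: "division" (system_hr2) = "unit" (system_hr3) = department

Marketing employees in system_hr2: 1
Marketing employees in system_hr3: 3

Total in Marketing: 1 + 3 = 4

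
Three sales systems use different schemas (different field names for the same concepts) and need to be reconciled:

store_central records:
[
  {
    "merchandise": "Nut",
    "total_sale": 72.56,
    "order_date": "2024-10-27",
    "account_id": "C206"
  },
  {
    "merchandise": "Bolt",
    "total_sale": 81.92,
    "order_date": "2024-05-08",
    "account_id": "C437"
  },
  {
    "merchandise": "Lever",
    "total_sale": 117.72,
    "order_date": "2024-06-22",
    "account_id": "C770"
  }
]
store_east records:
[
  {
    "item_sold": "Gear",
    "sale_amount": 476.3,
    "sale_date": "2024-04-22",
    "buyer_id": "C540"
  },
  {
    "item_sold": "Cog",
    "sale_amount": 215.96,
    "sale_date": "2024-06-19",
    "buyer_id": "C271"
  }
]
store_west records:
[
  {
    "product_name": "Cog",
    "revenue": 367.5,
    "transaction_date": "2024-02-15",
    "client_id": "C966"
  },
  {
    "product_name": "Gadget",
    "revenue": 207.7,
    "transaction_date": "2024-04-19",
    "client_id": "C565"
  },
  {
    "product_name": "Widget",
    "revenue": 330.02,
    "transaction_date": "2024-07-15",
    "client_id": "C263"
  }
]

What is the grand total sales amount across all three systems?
1869.68

Schema reconciliation - all amount fields map to sale amount:

store_central (total_sale): 272.2
store_east (sale_amount): 692.26
store_west (revenue): 905.22

Grand total: 1869.68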